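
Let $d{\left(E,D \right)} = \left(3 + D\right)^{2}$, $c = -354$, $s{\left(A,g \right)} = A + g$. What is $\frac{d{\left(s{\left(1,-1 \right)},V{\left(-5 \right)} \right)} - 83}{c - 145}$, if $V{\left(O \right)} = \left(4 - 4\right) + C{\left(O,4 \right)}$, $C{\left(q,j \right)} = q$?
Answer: $\frac{79}{499} \approx 0.15832$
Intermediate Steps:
$V{\left(O \right)} = O$ ($V{\left(O \right)} = \left(4 - 4\right) + O = 0 + O = O$)
$\frac{d{\left(s{\left(1,-1 \right)},V{\left(-5 \right)} \right)} - 83}{c - 145} = \frac{\left(3 - 5\right)^{2} - 83}{-354 - 145} = \frac{\left(-2\right)^{2} - 83}{-499} = \left(4 - 83\right) \left(- \frac{1}{499}\right) = \left(-79\right) \left(- \frac{1}{499}\right) = \frac{79}{499}$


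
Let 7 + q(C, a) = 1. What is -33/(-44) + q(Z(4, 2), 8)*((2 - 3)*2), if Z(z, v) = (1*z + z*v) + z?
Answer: 51/4 ≈ 12.750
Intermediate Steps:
Z(z, v) = 2*z + v*z (Z(z, v) = (z + v*z) + z = 2*z + v*z)
q(C, a) = -6 (q(C, a) = -7 + 1 = -6)
-33/(-44) + q(Z(4, 2), 8)*((2 - 3)*2) = -33/(-44) - 6*(2 - 3)*2 = -33*(-1/44) - (-6)*2 = 3/4 - 6*(-2) = 3/4 + 12 = 51/4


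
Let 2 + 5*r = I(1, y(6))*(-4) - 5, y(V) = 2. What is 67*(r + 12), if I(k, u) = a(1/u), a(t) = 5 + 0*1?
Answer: 2211/5 ≈ 442.20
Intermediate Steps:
a(t) = 5 (a(t) = 5 + 0 = 5)
I(k, u) = 5
r = -27/5 (r = -⅖ + (5*(-4) - 5)/5 = -⅖ + (-20 - 5)/5 = -⅖ + (⅕)*(-25) = -⅖ - 5 = -27/5 ≈ -5.4000)
67*(r + 12) = 67*(-27/5 + 12) = 67*(33/5) = 2211/5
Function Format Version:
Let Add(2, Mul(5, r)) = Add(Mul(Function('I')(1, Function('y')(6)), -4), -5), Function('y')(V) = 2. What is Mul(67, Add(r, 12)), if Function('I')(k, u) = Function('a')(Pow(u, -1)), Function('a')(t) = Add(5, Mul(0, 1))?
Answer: Rational(2211, 5) ≈ 442.20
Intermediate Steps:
Function('a')(t) = 5 (Function('a')(t) = Add(5, 0) = 5)
Function('I')(k, u) = 5
r = Rational(-27, 5) (r = Add(Rational(-2, 5), Mul(Rational(1, 5), Add(Mul(5, -4), -5))) = Add(Rational(-2, 5), Mul(Rational(1, 5), Add(-20, -5))) = Add(Rational(-2, 5), Mul(Rational(1, 5), -25)) = Add(Rational(-2, 5), -5) = Rational(-27, 5) ≈ -5.4000)
Mul(67, Add(r, 12)) = Mul(67, Add(Rational(-27, 5), 12)) = Mul(67, Rational(33, 5)) = Rational(2211, 5)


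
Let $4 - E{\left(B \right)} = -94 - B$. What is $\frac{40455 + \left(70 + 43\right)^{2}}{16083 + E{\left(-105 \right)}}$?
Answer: $\frac{13306}{4019} \approx 3.3108$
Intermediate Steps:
$E{\left(B \right)} = 98 + B$ ($E{\left(B \right)} = 4 - \left(-94 - B\right) = 4 + \left(94 + B\right) = 98 + B$)
$\frac{40455 + \left(70 + 43\right)^{2}}{16083 + E{\left(-105 \right)}} = \frac{40455 + \left(70 + 43\right)^{2}}{16083 + \left(98 - 105\right)} = \frac{40455 + 113^{2}}{16083 - 7} = \frac{40455 + 12769}{16076} = 53224 \cdot \frac{1}{16076} = \frac{13306}{4019}$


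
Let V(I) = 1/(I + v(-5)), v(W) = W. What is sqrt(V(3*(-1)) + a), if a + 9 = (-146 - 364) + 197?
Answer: I*sqrt(5154)/4 ≈ 17.948*I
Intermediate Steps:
V(I) = 1/(-5 + I) (V(I) = 1/(I - 5) = 1/(-5 + I))
a = -322 (a = -9 + ((-146 - 364) + 197) = -9 + (-510 + 197) = -9 - 313 = -322)
sqrt(V(3*(-1)) + a) = sqrt(1/(-5 + 3*(-1)) - 322) = sqrt(1/(-5 - 3) - 322) = sqrt(1/(-8) - 322) = sqrt(-1/8 - 322) = sqrt(-2577/8) = I*sqrt(5154)/4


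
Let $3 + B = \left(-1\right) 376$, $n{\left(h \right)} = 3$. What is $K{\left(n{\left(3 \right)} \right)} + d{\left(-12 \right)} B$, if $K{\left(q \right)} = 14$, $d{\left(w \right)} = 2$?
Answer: $-744$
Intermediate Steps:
$B = -379$ ($B = -3 - 376 = -379$)
$K{\left(n{\left(3 \right)} \right)} + d{\left(-12 \right)} B = 14 + 2 \left(-379\right) = 14 - 758 = -744$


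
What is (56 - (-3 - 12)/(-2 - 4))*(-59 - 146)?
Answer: -21935/2 ≈ -10968.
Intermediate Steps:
(56 - (-3 - 12)/(-2 - 4))*(-59 - 146) = (56 - (-15)/(-6))*(-205) = (56 - (-15)*(-1)/6)*(-205) = (56 - 1*5/2)*(-205) = (56 - 5/2)*(-205) = (107/2)*(-205) = -21935/2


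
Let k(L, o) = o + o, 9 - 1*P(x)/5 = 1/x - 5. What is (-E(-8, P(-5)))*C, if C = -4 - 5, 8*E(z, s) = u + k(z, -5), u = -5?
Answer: -135/8 ≈ -16.875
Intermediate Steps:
P(x) = 70 - 5/x (P(x) = 45 - 5*(1/x - 5) = 45 - 5*(-5 + 1/x) = 45 + (25 - 5/x) = 70 - 5/x)
k(L, o) = 2*o
E(z, s) = -15/8 (E(z, s) = (-5 + 2*(-5))/8 = (-5 - 10)/8 = (⅛)*(-15) = -15/8)
C = -9
(-E(-8, P(-5)))*C = -1*(-15/8)*(-9) = (15/8)*(-9) = -135/8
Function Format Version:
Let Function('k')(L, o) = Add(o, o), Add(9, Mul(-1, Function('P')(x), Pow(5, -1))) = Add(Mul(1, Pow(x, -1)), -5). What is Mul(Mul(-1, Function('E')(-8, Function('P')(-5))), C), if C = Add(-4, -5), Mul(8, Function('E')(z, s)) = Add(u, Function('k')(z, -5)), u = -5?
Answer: Rational(-135, 8) ≈ -16.875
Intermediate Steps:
Function('P')(x) = Add(70, Mul(-5, Pow(x, -1))) (Function('P')(x) = Add(45, Mul(-5, Add(Mul(1, Pow(x, -1)), -5))) = Add(45, Mul(-5, Add(Pow(x, -1), -5))) = Add(45, Mul(-5, Add(-5, Pow(x, -1)))) = Add(45, Add(25, Mul(-5, Pow(x, -1)))) = Add(70, Mul(-5, Pow(x, -1))))
Function('k')(L, o) = Mul(2, o)
Function('E')(z, s) = Rational(-15, 8) (Function('E')(z, s) = Mul(Rational(1, 8), Add(-5, Mul(2, -5))) = Mul(Rational(1, 8), Add(-5, -10)) = Mul(Rational(1, 8), -15) = Rational(-15, 8))
C = -9
Mul(Mul(-1, Function('E')(-8, Function('P')(-5))), C) = Mul(Mul(-1, Rational(-15, 8)), -9) = Mul(Rational(15, 8), -9) = Rational(-135, 8)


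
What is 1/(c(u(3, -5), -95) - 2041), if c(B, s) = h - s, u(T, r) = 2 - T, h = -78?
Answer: -1/2024 ≈ -0.00049407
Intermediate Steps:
c(B, s) = -78 - s
1/(c(u(3, -5), -95) - 2041) = 1/((-78 - 1*(-95)) - 2041) = 1/((-78 + 95) - 2041) = 1/(17 - 2041) = 1/(-2024) = -1/2024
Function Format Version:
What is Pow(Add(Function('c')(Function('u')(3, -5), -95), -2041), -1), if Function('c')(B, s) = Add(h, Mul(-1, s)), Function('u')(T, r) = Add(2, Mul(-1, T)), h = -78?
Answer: Rational(-1, 2024) ≈ -0.00049407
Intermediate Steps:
Function('c')(B, s) = Add(-78, Mul(-1, s))
Pow(Add(Function('c')(Function('u')(3, -5), -95), -2041), -1) = Pow(Add(Add(-78, Mul(-1, -95)), -2041), -1) = Pow(Add(Add(-78, 95), -2041), -1) = Pow(Add(17, -2041), -1) = Pow(-2024, -1) = Rational(-1, 2024)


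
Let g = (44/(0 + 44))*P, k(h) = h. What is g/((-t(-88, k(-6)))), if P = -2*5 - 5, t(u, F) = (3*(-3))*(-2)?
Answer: ⅚ ≈ 0.83333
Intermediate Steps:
t(u, F) = 18 (t(u, F) = -9*(-2) = 18)
P = -15 (P = -10 - 5 = -15)
g = -15 (g = (44/(0 + 44))*(-15) = (44/44)*(-15) = ((1/44)*44)*(-15) = 1*(-15) = -15)
g/((-t(-88, k(-6)))) = -15/((-1*18)) = -15/(-18) = -15*(-1/18) = ⅚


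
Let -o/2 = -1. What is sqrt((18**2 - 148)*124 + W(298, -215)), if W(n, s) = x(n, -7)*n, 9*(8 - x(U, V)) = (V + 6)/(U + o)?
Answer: sqrt(196085694)/90 ≈ 155.59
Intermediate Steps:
o = 2 (o = -2*(-1) = 2)
x(U, V) = 8 - (6 + V)/(9*(2 + U)) (x(U, V) = 8 - (V + 6)/(9*(U + 2)) = 8 - (6 + V)/(9*(2 + U)))
W(n, s) = n*(145 + 72*n)/(9*(2 + n)) (W(n, s) = ((138 - 1*(-7) + 72*n)/(9*(2 + n)))*n = ((138 + 7 + 72*n)/(9*(2 + n)))*n = ((145 + 72*n)/(9*(2 + n)))*n = n*(145 + 72*n)/(9*(2 + n)))
sqrt((18**2 - 148)*124 + W(298, -215)) = sqrt((18**2 - 148)*124 + (1/9)*298*(145 + 72*298)/(2 + 298)) = sqrt((324 - 148)*124 + (1/9)*298*(145 + 21456)/300) = sqrt(176*124 + (1/9)*298*(1/300)*21601) = sqrt(21824 + 3218549/1350) = sqrt(32680949/1350) = sqrt(196085694)/90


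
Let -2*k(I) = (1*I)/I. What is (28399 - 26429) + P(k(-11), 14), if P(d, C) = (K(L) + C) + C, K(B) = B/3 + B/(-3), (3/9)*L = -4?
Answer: 1998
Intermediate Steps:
L = -12 (L = 3*(-4) = -12)
k(I) = -½ (k(I) = -1*I/(2*I) = -I/(2*I) = -½*1 = -½)
K(B) = 0 (K(B) = B*(⅓) + B*(-⅓) = B/3 - B/3 = 0)
P(d, C) = 2*C (P(d, C) = (0 + C) + C = C + C = 2*C)
(28399 - 26429) + P(k(-11), 14) = (28399 - 26429) + 2*14 = 1970 + 28 = 1998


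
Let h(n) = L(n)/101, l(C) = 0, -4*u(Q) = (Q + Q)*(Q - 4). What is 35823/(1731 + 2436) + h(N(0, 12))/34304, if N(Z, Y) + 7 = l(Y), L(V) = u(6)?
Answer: 20686011065/2406236928 ≈ 8.5968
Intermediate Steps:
u(Q) = -Q*(-4 + Q)/2 (u(Q) = -(Q + Q)*(Q - 4)/4 = -2*Q*(-4 + Q)/4 = -Q*(-4 + Q)/2)
L(V) = -6 (L(V) = (1/2)*6*(4 - 1*6) = (1/2)*6*(4 - 6) = (1/2)*6*(-2) = -6)
N(Z, Y) = -7 (N(Z, Y) = -7 + 0 = -7)
h(n) = -6/101
35823/(1731 + 2436) + h(N(0, 12))/34304 = 35823/(1731 + 2436) - 6/101/34304 = 35823/4167 - 6/101*1/34304 = 35823*(1/4167) - 3/1732352 = 11941/1389 - 3/1732352 = 20686011065/2406236928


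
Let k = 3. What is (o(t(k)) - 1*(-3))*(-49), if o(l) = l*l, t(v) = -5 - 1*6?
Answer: -6076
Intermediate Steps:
t(v) = -11 (t(v) = -5 - 6 = -11)
o(l) = l²
(o(t(k)) - 1*(-3))*(-49) = ((-11)² - 1*(-3))*(-49) = (121 + 3)*(-49) = 124*(-49) = -6076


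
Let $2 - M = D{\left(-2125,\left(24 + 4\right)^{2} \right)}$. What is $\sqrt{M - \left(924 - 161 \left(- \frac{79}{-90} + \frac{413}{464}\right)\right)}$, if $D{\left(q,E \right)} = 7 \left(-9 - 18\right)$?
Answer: $\frac{i \sqrt{1357496815}}{1740} \approx 21.175 i$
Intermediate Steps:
$D{\left(q,E \right)} = -189$ ($D{\left(q,E \right)} = 7 \left(-27\right) = -189$)
$M = 191$ ($M = 2 - -189 = 2 + 189 = 191$)
$\sqrt{M - \left(924 - 161 \left(- \frac{79}{-90} + \frac{413}{464}\right)\right)} = \sqrt{191 - \left(924 - 161 \left(- \frac{79}{-90} + \frac{413}{464}\right)\right)} = \sqrt{191 - \left(924 - 161 \left(\left(-79\right) \left(- \frac{1}{90}\right) + 413 \cdot \frac{1}{464}\right)\right)} = \sqrt{191 - \left(924 - 161 \left(\frac{79}{90} + \frac{413}{464}\right)\right)} = \sqrt{191 + \left(161 \cdot \frac{36913}{20880} - 924\right)} = \sqrt{191 + \left(\frac{5942993}{20880} - 924\right)} = \sqrt{191 - \frac{13350127}{20880}} = \sqrt{- \frac{9362047}{20880}} = \frac{i \sqrt{1357496815}}{1740}$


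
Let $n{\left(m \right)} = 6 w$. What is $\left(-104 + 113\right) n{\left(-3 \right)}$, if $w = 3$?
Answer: $162$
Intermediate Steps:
$n{\left(m \right)} = 18$ ($n{\left(m \right)} = 6 \cdot 3 = 18$)
$\left(-104 + 113\right) n{\left(-3 \right)} = \left(-104 + 113\right) 18 = 9 \cdot 18 = 162$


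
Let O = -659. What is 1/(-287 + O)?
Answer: -1/946 ≈ -0.0010571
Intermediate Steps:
1/(-287 + O) = 1/(-287 - 659) = 1/(-946) = -1/946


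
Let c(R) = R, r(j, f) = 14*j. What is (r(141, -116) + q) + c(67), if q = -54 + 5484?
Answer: 7471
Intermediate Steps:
q = 5430
(r(141, -116) + q) + c(67) = (14*141 + 5430) + 67 = (1974 + 5430) + 67 = 7404 + 67 = 7471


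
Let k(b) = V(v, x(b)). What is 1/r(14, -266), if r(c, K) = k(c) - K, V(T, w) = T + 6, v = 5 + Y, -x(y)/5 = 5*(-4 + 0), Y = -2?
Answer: 1/275 ≈ 0.0036364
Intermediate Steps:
x(y) = 100 (x(y) = -25*(-4 + 0) = -25*(-4) = -5*(-20) = 100)
v = 3 (v = 5 - 2 = 3)
V(T, w) = 6 + T
k(b) = 9 (k(b) = 6 + 3 = 9)
r(c, K) = 9 - K
1/r(14, -266) = 1/(9 - 1*(-266)) = 1/(9 + 266) = 1/275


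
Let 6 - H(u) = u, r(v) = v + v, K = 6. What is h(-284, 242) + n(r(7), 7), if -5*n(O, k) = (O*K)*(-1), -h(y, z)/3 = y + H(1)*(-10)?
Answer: 5094/5 ≈ 1018.8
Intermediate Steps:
r(v) = 2*v
H(u) = 6 - u
h(y, z) = 150 - 3*y (h(y, z) = -3*(y + (6 - 1*1)*(-10)) = -3*(y + (6 - 1)*(-10)) = -3*(y + 5*(-10)) = -3*(y - 50) = -3*(-50 + y) = 150 - 3*y)
n(O, k) = 6*O/5 (n(O, k) = -O*6*(-1)/5 = -6*O*(-1)/5 = -(-6)*O/5 = 6*O/5)
h(-284, 242) + n(r(7), 7) = (150 - 3*(-284)) + 6*(2*7)/5 = (150 + 852) + (6/5)*14 = 1002 + 84/5 = 5094/5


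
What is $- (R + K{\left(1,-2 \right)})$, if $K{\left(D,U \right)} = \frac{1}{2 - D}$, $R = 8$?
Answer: $-9$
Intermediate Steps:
$- (R + K{\left(1,-2 \right)}) = - (8 - \frac{1}{-2 + 1}) = - (8 - \frac{1}{-1}) = - (8 - -1) = - (8 + 1) = \left(-1\right) 9 = -9$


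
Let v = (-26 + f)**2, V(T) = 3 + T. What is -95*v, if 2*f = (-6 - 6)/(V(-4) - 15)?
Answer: -3992375/64 ≈ -62381.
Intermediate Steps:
f = 3/8 (f = ((-6 - 6)/((3 - 4) - 15))/2 = (-12/(-1 - 15))/2 = (-12/(-16))/2 = (-12*(-1/16))/2 = (1/2)*(3/4) = 3/8 ≈ 0.37500)
v = 42025/64 (v = (-26 + 3/8)**2 = (-205/8)**2 = 42025/64 ≈ 656.64)
-95*v = -95*42025/64 = -3992375/64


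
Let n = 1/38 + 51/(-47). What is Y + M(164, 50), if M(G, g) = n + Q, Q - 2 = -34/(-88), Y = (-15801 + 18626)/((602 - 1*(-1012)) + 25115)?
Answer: 1505264727/1050235868 ≈ 1.4333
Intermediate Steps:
Y = 2825/26729 (Y = 2825/((602 + 1012) + 25115) = 2825/(1614 + 25115) = 2825/26729 ≈ 0.10569)
n = -1891/1786 (n = 1*(1/38) + 51*(-1/47) = 1/38 - 51/47 = -1891/1786 ≈ -1.0588)
Q = 105/44 (Q = 2 - 34/(-88) = 2 - 34*(-1/88) = 2 + 17/44 = 105/44 ≈ 2.3864)
M(G, g) = 52163/39292 (M(G, g) = -1891/1786 + 105/44 = 52163/39292)
Y + M(164, 50) = 2825/26729 + 52163/39292 = 1505264727/1050235868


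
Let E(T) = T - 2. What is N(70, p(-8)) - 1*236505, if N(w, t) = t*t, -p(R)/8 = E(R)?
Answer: -230105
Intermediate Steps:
E(T) = -2 + T
p(R) = 16 - 8*R (p(R) = -8*(-2 + R) = 16 - 8*R)
N(w, t) = t²
N(70, p(-8)) - 1*236505 = (16 - 8*(-8))² - 1*236505 = (16 + 64)² - 236505 = 80² - 236505 = 6400 - 236505 = -230105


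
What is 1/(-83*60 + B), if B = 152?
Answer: -1/4828 ≈ -0.00020713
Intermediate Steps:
1/(-83*60 + B) = 1/(-83*60 + 152) = 1/(-4980 + 152) = 1/(-4828) = -1/4828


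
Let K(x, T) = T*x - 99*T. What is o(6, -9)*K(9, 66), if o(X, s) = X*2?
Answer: -71280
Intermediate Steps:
K(x, T) = -99*T + T*x
o(X, s) = 2*X
o(6, -9)*K(9, 66) = (2*6)*(66*(-99 + 9)) = 12*(66*(-90)) = 12*(-5940) = -71280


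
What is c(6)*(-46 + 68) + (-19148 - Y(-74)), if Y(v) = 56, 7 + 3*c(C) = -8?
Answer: -19314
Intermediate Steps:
c(C) = -5 (c(C) = -7/3 + (⅓)*(-8) = -7/3 - 8/3 = -5)
c(6)*(-46 + 68) + (-19148 - Y(-74)) = -5*(-46 + 68) + (-19148 - 1*56) = -5*22 + (-19148 - 56) = -110 - 19204 = -19314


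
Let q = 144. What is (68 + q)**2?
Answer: 44944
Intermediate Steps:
(68 + q)**2 = (68 + 144)**2 = 212**2 = 44944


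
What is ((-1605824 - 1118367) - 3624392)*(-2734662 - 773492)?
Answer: 22271806845782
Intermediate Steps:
((-1605824 - 1118367) - 3624392)*(-2734662 - 773492) = (-2724191 - 3624392)*(-3508154) = -6348583*(-3508154) = 22271806845782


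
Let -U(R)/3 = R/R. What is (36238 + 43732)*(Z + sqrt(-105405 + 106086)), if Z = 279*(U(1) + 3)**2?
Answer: 79970*sqrt(681) ≈ 2.0869e+6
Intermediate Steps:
U(R) = -3 (U(R) = -3*R/R = -3*1 = -3)
Z = 0 (Z = 279*(-3 + 3)**2 = 279*0**2 = 279*0 = 0)
(36238 + 43732)*(Z + sqrt(-105405 + 106086)) = (36238 + 43732)*(0 + sqrt(-105405 + 106086)) = 79970*(0 + sqrt(681)) = 79970*sqrt(681)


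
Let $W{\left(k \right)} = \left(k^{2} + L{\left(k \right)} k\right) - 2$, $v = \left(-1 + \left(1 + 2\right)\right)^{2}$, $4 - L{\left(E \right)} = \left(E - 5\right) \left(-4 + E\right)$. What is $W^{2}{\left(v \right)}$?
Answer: $900$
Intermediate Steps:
$L{\left(E \right)} = 4 - \left(-5 + E\right) \left(-4 + E\right)$ ($L{\left(E \right)} = 4 - \left(E - 5\right) \left(-4 + E\right) = 4 - \left(-5 + E\right) \left(-4 + E\right)$)
$v = 4$ ($v = \left(-1 + 3\right)^{2} = 2^{2} = 4$)
$W{\left(k \right)} = -2 + k^{2} + k \left(-16 - k^{2} + 9 k\right)$ ($W{\left(k \right)} = \left(k^{2} + \left(-16 - k^{2} + 9 k\right) k\right) - 2 = \left(k^{2} + k \left(-16 - k^{2} + 9 k\right)\right) - 2 = -2 + k^{2} + k \left(-16 - k^{2} + 9 k\right)$)
$W^{2}{\left(v \right)} = \left(-2 - 4^{3} - 64 + 10 \cdot 4^{2}\right)^{2} = \left(-2 - 64 - 64 + 10 \cdot 16\right)^{2} = \left(-2 - 64 - 64 + 160\right)^{2} = 30^{2} = 900$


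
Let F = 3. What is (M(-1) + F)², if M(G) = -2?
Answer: 1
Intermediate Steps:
(M(-1) + F)² = (-2 + 3)² = 1² = 1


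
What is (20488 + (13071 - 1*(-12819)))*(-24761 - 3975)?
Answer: -1332718208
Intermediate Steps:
(20488 + (13071 - 1*(-12819)))*(-24761 - 3975) = (20488 + (13071 + 12819))*(-28736) = (20488 + 25890)*(-28736) = 46378*(-28736) = -1332718208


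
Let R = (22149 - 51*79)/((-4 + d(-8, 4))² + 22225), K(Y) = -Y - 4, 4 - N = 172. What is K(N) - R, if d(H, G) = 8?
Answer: 3629404/22241 ≈ 163.19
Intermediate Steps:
N = -168 (N = 4 - 1*172 = 4 - 172 = -168)
K(Y) = -4 - Y
R = 18120/22241 (R = (22149 - 51*79)/((-4 + 8)² + 22225) = (22149 - 4029)/(4² + 22225) = 18120/(16 + 22225) = 18120/22241 ≈ 0.81471)
K(N) - R = (-4 - 1*(-168)) - 1*18120/22241 = (-4 + 168) - 18120/22241 = 164 - 18120/22241 = 3629404/22241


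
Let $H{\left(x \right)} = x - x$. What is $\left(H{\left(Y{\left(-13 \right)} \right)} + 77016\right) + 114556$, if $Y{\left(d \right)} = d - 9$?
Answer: $191572$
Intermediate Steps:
$Y{\left(d \right)} = -9 + d$
$H{\left(x \right)} = 0$
$\left(H{\left(Y{\left(-13 \right)} \right)} + 77016\right) + 114556 = \left(0 + 77016\right) + 114556 = 77016 + 114556 = 191572$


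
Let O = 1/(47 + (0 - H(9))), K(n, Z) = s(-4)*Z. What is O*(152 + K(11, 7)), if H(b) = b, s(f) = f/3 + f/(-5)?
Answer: 1112/285 ≈ 3.9018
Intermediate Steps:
s(f) = 2*f/15 (s(f) = f*(1/3) + f*(-1/5) = f/3 - f/5 = 2*f/15)
K(n, Z) = -8*Z/15 (K(n, Z) = ((2/15)*(-4))*Z = -8*Z/15)
O = 1/38 (O = 1/(47 + (0 - 1*9)) = 1/(47 + (0 - 9)) = 1/(47 - 9) = 1/38 ≈ 0.026316)
O*(152 + K(11, 7)) = (152 - 8/15*7)/38 = (152 - 56/15)/38 = (1/38)*(2224/15) = 1112/285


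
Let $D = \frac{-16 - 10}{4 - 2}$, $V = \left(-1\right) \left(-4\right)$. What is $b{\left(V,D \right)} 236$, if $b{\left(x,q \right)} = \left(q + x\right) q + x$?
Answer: $28556$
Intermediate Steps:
$V = 4$
$D = -13$ ($D = - \frac{26}{2} = \left(-26\right) \frac{1}{2} = -13$)
$b{\left(x,q \right)} = x + q \left(q + x\right)$ ($b{\left(x,q \right)} = q \left(q + x\right) + x = x + q \left(q + x\right)$)
$b{\left(V,D \right)} 236 = \left(4 + \left(-13\right)^{2} - 52\right) 236 = \left(4 + 169 - 52\right) 236 = 121 \cdot 236 = 28556$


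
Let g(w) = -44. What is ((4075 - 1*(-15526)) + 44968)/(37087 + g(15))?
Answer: 64569/37043 ≈ 1.7431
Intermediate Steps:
((4075 - 1*(-15526)) + 44968)/(37087 + g(15)) = ((4075 - 1*(-15526)) + 44968)/(37087 - 44) = ((4075 + 15526) + 44968)/37043 = (19601 + 44968)*(1/37043) = 64569*(1/37043) = 64569/37043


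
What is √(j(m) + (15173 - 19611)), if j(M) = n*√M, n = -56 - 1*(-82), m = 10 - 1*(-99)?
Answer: √(-4438 + 26*√109) ≈ 64.549*I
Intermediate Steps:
m = 109 (m = 10 + 99 = 109)
n = 26 (n = -56 + 82 = 26)
j(M) = 26*√M
√(j(m) + (15173 - 19611)) = √(26*√109 + (15173 - 19611)) = √(26*√109 - 4438) = √(-4438 + 26*√109)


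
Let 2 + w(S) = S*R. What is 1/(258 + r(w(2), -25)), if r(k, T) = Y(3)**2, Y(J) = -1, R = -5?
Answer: 1/259 ≈ 0.0038610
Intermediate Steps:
w(S) = -2 - 5*S (w(S) = -2 + S*(-5) = -2 - 5*S)
r(k, T) = 1 (r(k, T) = (-1)**2 = 1)
1/(258 + r(w(2), -25)) = 1/(258 + 1) = 1/259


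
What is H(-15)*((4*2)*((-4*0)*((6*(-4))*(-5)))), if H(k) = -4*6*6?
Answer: 0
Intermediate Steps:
H(k) = -144 (H(k) = -24*6 = -144)
H(-15)*((4*2)*((-4*0)*((6*(-4))*(-5)))) = -144*4*2*(-4*0)*((6*(-4))*(-5)) = -1152*0*(-24*(-5)) = -1152*0*120 = -1152*0 = -144*0 = 0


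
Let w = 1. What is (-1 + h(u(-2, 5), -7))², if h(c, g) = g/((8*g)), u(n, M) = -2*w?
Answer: 49/64 ≈ 0.76563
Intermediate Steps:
u(n, M) = -2 (u(n, M) = -2*1 = -2)
h(c, g) = ⅛ (h(c, g) = g*(1/(8*g)) = ⅛)
(-1 + h(u(-2, 5), -7))² = (-1 + ⅛)² = (-7/8)² = 49/64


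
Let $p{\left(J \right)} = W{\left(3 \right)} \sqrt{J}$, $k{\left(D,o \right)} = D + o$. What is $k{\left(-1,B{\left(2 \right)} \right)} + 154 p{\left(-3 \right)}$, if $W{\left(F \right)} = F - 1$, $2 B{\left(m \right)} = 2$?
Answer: $308 i \sqrt{3} \approx 533.47 i$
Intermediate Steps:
$B{\left(m \right)} = 1$ ($B{\left(m \right)} = \frac{1}{2} \cdot 2 = 1$)
$W{\left(F \right)} = -1 + F$
$p{\left(J \right)} = 2 \sqrt{J}$ ($p{\left(J \right)} = \left(-1 + 3\right) \sqrt{J} = 2 \sqrt{J}$)
$k{\left(-1,B{\left(2 \right)} \right)} + 154 p{\left(-3 \right)} = \left(-1 + 1\right) + 154 \cdot 2 \sqrt{-3} = 0 + 154 \cdot 2 i \sqrt{3} = 0 + 308 i \sqrt{3} = 308 i \sqrt{3}$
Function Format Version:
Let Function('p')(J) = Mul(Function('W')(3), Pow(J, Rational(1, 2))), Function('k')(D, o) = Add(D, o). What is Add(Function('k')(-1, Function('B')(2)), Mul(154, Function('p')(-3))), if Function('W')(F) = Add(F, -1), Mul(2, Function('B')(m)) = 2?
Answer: Mul(308, I, Pow(3, Rational(1, 2))) ≈ Mul(533.47, I)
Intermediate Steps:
Function('B')(m) = 1 (Function('B')(m) = Mul(Rational(1, 2), 2) = 1)
Function('W')(F) = Add(-1, F)
Function('p')(J) = Mul(2, Pow(J, Rational(1, 2))) (Function('p')(J) = Mul(Add(-1, 3), Pow(J, Rational(1, 2))) = Mul(2, Pow(J, Rational(1, 2))))
Add(Function('k')(-1, Function('B')(2)), Mul(154, Function('p')(-3))) = Add(Add(-1, 1), Mul(154, Mul(2, Pow(-3, Rational(1, 2))))) = Add(0, Mul(154, Mul(2, Mul(I, Pow(3, Rational(1, 2)))))) = Add(0, Mul(154, Mul(2, I, Pow(3, Rational(1, 2))))) = Add(0, Mul(308, I, Pow(3, Rational(1, 2)))) = Mul(308, I, Pow(3, Rational(1, 2)))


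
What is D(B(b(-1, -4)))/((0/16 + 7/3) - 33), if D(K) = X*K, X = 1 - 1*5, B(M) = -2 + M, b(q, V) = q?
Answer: -9/23 ≈ -0.39130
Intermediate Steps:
X = -4 (X = 1 - 5 = -4)
D(K) = -4*K
D(B(b(-1, -4)))/((0/16 + 7/3) - 33) = (-4*(-2 - 1))/((0/16 + 7/3) - 33) = (-4*(-3))/((0*(1/16) + 7*(⅓)) - 33) = 12/((0 + 7/3) - 33) = 12/(7/3 - 33) = 12/(-92/3) = 12*(-3/92) = -9/23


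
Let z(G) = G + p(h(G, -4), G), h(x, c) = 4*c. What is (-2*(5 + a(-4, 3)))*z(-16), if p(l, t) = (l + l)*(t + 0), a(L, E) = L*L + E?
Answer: -23808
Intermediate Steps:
a(L, E) = E + L**2 (a(L, E) = L**2 + E = E + L**2)
p(l, t) = 2*l*t (p(l, t) = (2*l)*t = 2*l*t)
z(G) = -31*G (z(G) = G + 2*(4*(-4))*G = G + 2*(-16)*G = G - 32*G = -31*G)
(-2*(5 + a(-4, 3)))*z(-16) = (-2*(5 + (3 + (-4)**2)))*(-31*(-16)) = -2*(5 + (3 + 16))*496 = -2*(5 + 19)*496 = -2*24*496 = -48*496 = -23808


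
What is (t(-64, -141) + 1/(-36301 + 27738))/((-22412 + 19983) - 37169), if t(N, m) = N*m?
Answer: -77272511/339077674 ≈ -0.22789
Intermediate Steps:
(t(-64, -141) + 1/(-36301 + 27738))/((-22412 + 19983) - 37169) = (-64*(-141) + 1/(-36301 + 27738))/((-22412 + 19983) - 37169) = (9024 + 1/(-8563))/(-2429 - 37169) = (9024 - 1/8563)/(-39598) = (77272511/8563)*(-1/39598) = -77272511/339077674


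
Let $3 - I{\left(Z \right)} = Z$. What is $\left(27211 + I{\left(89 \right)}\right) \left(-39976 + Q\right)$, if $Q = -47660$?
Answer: $-2377126500$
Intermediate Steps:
$I{\left(Z \right)} = 3 - Z$
$\left(27211 + I{\left(89 \right)}\right) \left(-39976 + Q\right) = \left(27211 + \left(3 - 89\right)\right) \left(-39976 - 47660\right) = \left(27211 + \left(3 - 89\right)\right) \left(-87636\right) = \left(27211 - 86\right) \left(-87636\right) = 27125 \left(-87636\right) = -2377126500$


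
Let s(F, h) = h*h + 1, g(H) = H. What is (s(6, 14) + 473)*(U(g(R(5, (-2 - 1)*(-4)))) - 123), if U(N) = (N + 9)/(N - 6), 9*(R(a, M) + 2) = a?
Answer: -83090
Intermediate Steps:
R(a, M) = -2 + a/9
U(N) = (9 + N)/(-6 + N)
s(F, h) = 1 + h² (s(F, h) = h² + 1 = 1 + h²)
(s(6, 14) + 473)*(U(g(R(5, (-2 - 1)*(-4)))) - 123) = ((1 + 14²) + 473)*((9 + (-2 + (⅑)*5))/(-6 + (-2 + (⅑)*5)) - 123) = ((1 + 196) + 473)*((9 + (-2 + 5/9))/(-6 + (-2 + 5/9)) - 123) = (197 + 473)*((9 - 13/9)/(-6 - 13/9) - 123) = 670*((68/9)/(-67/9) - 123) = 670*(-9/67*68/9 - 123) = 670*(-68/67 - 123) = 670*(-8309/67) = -83090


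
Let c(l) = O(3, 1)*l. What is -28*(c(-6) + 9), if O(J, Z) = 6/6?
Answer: -84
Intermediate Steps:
O(J, Z) = 1 (O(J, Z) = 6*(1/6) = 1)
c(l) = l (c(l) = 1*l = l)
-28*(c(-6) + 9) = -28*(-6 + 9) = -28*3 = -84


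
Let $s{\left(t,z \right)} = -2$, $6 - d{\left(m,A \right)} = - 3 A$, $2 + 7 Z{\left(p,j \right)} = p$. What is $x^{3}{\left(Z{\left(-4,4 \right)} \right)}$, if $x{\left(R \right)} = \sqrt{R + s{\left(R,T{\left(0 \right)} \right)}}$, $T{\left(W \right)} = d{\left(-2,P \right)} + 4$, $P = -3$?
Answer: $- \frac{40 i \sqrt{35}}{49} \approx - 4.8295 i$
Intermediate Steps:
$Z{\left(p,j \right)} = - \frac{2}{7} + \frac{p}{7}$
$d{\left(m,A \right)} = 6 + 3 A$ ($d{\left(m,A \right)} = 6 - - 3 A = 6 + 3 A$)
$T{\left(W \right)} = 1$ ($T{\left(W \right)} = \left(6 + 3 \left(-3\right)\right) + 4 = \left(6 - 9\right) + 4 = -3 + 4 = 1$)
$x{\left(R \right)} = \sqrt{-2 + R}$ ($x{\left(R \right)} = \sqrt{R - 2} = \sqrt{-2 + R}$)
$x^{3}{\left(Z{\left(-4,4 \right)} \right)} = \left(\sqrt{-2 + \left(- \frac{2}{7} + \frac{1}{7} \left(-4\right)\right)}\right)^{3} = \left(\sqrt{-2 - \frac{6}{7}}\right)^{3} = \left(\sqrt{- \frac{20}{7}}\right)^{3} = \left(\frac{2 i \sqrt{35}}{7}\right)^{3} = - \frac{40 i \sqrt{35}}{49}$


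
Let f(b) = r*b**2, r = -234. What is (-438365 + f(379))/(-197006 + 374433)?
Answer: -34050359/177427 ≈ -191.91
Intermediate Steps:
f(b) = -234*b**2
(-438365 + f(379))/(-197006 + 374433) = (-438365 - 234*379**2)/(-197006 + 374433) = (-438365 - 234*143641)/177427 = (-438365 - 33611994)*(1/177427) = -34050359*1/177427 = -34050359/177427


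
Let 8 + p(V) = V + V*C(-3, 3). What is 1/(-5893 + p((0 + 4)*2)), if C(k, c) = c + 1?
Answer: -1/5861 ≈ -0.00017062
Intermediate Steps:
C(k, c) = 1 + c
p(V) = -8 + 5*V (p(V) = -8 + (V + V*(1 + 3)) = -8 + (V + V*4) = -8 + (V + 4*V) = -8 + 5*V)
1/(-5893 + p((0 + 4)*2)) = 1/(-5893 + (-8 + 5*((0 + 4)*2))) = 1/(-5893 + (-8 + 5*(4*2))) = 1/(-5893 + (-8 + 5*8)) = 1/(-5893 + (-8 + 40)) = 1/(-5893 + 32) = 1/(-5861) = -1/5861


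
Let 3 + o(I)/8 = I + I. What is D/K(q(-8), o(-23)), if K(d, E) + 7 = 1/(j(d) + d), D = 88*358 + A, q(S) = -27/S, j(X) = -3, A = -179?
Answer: -93975/13 ≈ -7228.8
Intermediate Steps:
o(I) = -24 + 16*I (o(I) = -24 + 8*(I + I) = -24 + 8*(2*I) = -24 + 16*I)
D = 31325 (D = 88*358 - 179 = 31504 - 179 = 31325)
K(d, E) = -7 + 1/(-3 + d)
D/K(q(-8), o(-23)) = 31325/(((22 - (-189)/(-8))/(-3 - 27/(-8)))) = 31325/(((22 - (-189)*(-1)/8)/(-3 - 27*(-1/8)))) = 31325/(((22 - 7*27/8)/(-3 + 27/8))) = 31325/(((22 - 189/8)/(3/8))) = 31325/(((8/3)*(-13/8))) = 31325/(-13/3) = 31325*(-3/13) = -93975/13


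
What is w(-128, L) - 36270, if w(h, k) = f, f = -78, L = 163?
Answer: -36348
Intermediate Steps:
w(h, k) = -78
w(-128, L) - 36270 = -78 - 36270 = -36348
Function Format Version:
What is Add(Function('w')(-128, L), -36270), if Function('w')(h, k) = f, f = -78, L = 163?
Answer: -36348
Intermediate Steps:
Function('w')(h, k) = -78
Add(Function('w')(-128, L), -36270) = Add(-78, -36270) = -36348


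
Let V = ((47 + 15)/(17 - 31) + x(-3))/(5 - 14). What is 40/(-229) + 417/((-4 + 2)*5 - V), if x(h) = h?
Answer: -6043339/156178 ≈ -38.695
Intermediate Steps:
V = 52/63 (V = ((47 + 15)/(17 - 31) - 3)/(5 - 14) = (62/(-14) - 3)/(-9) = (62*(-1/14) - 3)*(-⅑) = (-31/7 - 3)*(-⅑) = -52/7*(-⅑) = 52/63 ≈ 0.82540)
40/(-229) + 417/((-4 + 2)*5 - V) = 40/(-229) + 417/((-4 + 2)*5 - 1*52/63) = 40*(-1/229) + 417/(-2*5 - 52/63) = -40/229 + 417/(-10 - 52/63) = -40/229 + 417/(-682/63) = -40/229 + 417*(-63/682) = -40/229 - 26271/682 = -6043339/156178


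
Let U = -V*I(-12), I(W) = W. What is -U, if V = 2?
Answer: -24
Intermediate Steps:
U = 24 (U = -2*(-12) = -1*(-24) = 24)
-U = -1*24 = -24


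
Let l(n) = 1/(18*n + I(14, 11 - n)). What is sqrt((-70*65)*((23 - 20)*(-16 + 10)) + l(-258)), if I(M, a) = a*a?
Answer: sqrt(375559992156817)/67717 ≈ 286.18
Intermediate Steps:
I(M, a) = a**2
l(n) = 1/((11 - n)**2 + 18*n) (l(n) = 1/(18*n + (11 - n)**2) = 1/((11 - n)**2 + 18*n))
sqrt((-70*65)*((23 - 20)*(-16 + 10)) + l(-258)) = sqrt((-70*65)*((23 - 20)*(-16 + 10)) + 1/((-11 - 258)**2 + 18*(-258))) = sqrt(-13650*(-6) + 1/((-269)**2 - 4644)) = sqrt(-4550*(-18) + 1/(72361 - 4644)) = sqrt(81900 + 1/67717) = sqrt(5546022301/67717) = sqrt(375559992156817)/67717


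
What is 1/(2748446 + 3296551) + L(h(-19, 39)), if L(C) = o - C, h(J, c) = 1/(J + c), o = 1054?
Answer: 127422491783/120899940 ≈ 1053.9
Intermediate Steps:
L(C) = 1054 - C
1/(2748446 + 3296551) + L(h(-19, 39)) = 1/(2748446 + 3296551) + (1054 - 1/(-19 + 39)) = 1/6044997 + (1054 - 1/20) = 1/6044997 + 21079/20 = 127422491783/120899940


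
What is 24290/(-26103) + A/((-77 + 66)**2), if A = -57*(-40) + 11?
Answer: 738479/41019 ≈ 18.003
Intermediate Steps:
A = 2291 (A = 2280 + 11 = 2291)
24290/(-26103) + A/((-77 + 66)**2) = 24290/(-26103) + 2291/((-77 + 66)**2) = 24290*(-1/26103) + 2291/((-11)**2) = -3470/3729 + 2291/121 = 738479/41019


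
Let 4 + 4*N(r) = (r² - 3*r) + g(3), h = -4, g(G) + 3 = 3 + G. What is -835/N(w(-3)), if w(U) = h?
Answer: -3340/27 ≈ -123.70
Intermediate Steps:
g(G) = G (g(G) = -3 + (3 + G) = G)
w(U) = -4
N(r) = -¼ - 3*r/4 + r²/4 (N(r) = -1 + ((r² - 3*r) + 3)/4 = -1 + (3 + r² - 3*r)/4 = -1 + (¾ - 3*r/4 + r²/4) = -¼ - 3*r/4 + r²/4)
-835/N(w(-3)) = -835/(-¼ - ¾*(-4) + (¼)*(-4)²) = -835/(-¼ + 3 + (¼)*16) = -835/(-¼ + 3 + 4) = -835/27/4 = -835*4/27 = -3340/27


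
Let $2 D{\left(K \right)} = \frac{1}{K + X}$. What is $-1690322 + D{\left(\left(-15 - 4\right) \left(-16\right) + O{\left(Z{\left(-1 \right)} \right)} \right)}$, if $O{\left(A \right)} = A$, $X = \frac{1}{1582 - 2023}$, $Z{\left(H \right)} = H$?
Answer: $- \frac{451728412127}{267244} \approx -1.6903 \cdot 10^{6}$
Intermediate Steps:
$X = - \frac{1}{441}$ ($X = \frac{1}{-441} = - \frac{1}{441} \approx -0.0022676$)
$D{\left(K \right)} = \frac{1}{2 \left(- \frac{1}{441} + K\right)}$ ($D{\left(K \right)} = \frac{1}{2 \left(K - \frac{1}{441}\right)} = \frac{1}{2 \left(- \frac{1}{441} + K\right)}$)
$-1690322 + D{\left(\left(-15 - 4\right) \left(-16\right) + O{\left(Z{\left(-1 \right)} \right)} \right)} = -1690322 + \frac{441}{2 \left(-1 + 441 \left(\left(-15 - 4\right) \left(-16\right) - 1\right)\right)} = -1690322 + \frac{441}{2 \left(-1 + 441 \left(\left(-19\right) \left(-16\right) - 1\right)\right)} = -1690322 + \frac{441}{2 \left(-1 + 441 \left(304 - 1\right)\right)} = -1690322 + \frac{441}{2 \left(-1 + 441 \cdot 303\right)} = -1690322 + \frac{441}{2 \left(-1 + 133623\right)} = -1690322 + \frac{441}{2 \cdot 133622} = -1690322 + \frac{441}{2} \cdot \frac{1}{133622} = -1690322 + \frac{441}{267244} = - \frac{451728412127}{267244}$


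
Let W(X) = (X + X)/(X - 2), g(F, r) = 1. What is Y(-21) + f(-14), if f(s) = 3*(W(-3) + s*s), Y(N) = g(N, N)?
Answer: 2963/5 ≈ 592.60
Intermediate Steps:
Y(N) = 1
W(X) = 2*X/(-2 + X) (W(X) = (2*X)/(-2 + X) = 2*X/(-2 + X))
f(s) = 18/5 + 3*s² (f(s) = 3*(2*(-3)/(-2 - 3) + s*s) = 3*(2*(-3)/(-5) + s²) = 3*(2*(-3)*(-⅕) + s²) = 3*(6/5 + s²) = 18/5 + 3*s²)
Y(-21) + f(-14) = 1 + (18/5 + 3*(-14)²) = 1 + (18/5 + 3*196) = 1 + (18/5 + 588) = 1 + 2958/5 = 2963/5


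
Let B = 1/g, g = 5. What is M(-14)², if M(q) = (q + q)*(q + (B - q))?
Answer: 784/25 ≈ 31.360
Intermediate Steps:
B = ⅕ (B = 1/5 = ⅕ ≈ 0.20000)
M(q) = 2*q/5 (M(q) = (q + q)*(q + (⅕ - q)) = (2*q)*(⅕) = 2*q/5)
M(-14)² = ((⅖)*(-14))² = (-28/5)² = 784/25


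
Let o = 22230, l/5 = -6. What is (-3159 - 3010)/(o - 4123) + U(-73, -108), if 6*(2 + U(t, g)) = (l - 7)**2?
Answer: 24534185/108642 ≈ 225.83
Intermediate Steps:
l = -30 (l = 5*(-6) = -30)
U(t, g) = 1357/6 (U(t, g) = -2 + (-30 - 7)**2/6 = -2 + (1/6)*(-37)**2 = -2 + (1/6)*1369 = -2 + 1369/6 = 1357/6)
(-3159 - 3010)/(o - 4123) + U(-73, -108) = (-3159 - 3010)/(22230 - 4123) + 1357/6 = -6169/18107 + 1357/6 = 24534185/108642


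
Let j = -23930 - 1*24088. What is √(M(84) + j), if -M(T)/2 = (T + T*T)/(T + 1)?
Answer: 3*I*√5354 ≈ 219.51*I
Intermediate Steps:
j = -48018 (j = -23930 - 24088 = -48018)
M(T) = -2*(T + T²)/(1 + T) (M(T) = -2*(T + T*T)/(T + 1) = -2*(T + T²)/(1 + T))
√(M(84) + j) = √(-2*84 - 48018) = √(-168 - 48018) = √(-48186) = 3*I*√5354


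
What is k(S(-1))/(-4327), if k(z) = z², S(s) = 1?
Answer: -1/4327 ≈ -0.00023111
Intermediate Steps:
k(S(-1))/(-4327) = 1²/(-4327) = 1*(-1/4327) = -1/4327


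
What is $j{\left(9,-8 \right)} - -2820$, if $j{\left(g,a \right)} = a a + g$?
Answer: $2893$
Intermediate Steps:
$j{\left(g,a \right)} = g + a^{2}$ ($j{\left(g,a \right)} = a^{2} + g = g + a^{2}$)
$j{\left(9,-8 \right)} - -2820 = \left(9 + \left(-8\right)^{2}\right) - -2820 = \left(9 + 64\right) + 2820 = 73 + 2820 = 2893$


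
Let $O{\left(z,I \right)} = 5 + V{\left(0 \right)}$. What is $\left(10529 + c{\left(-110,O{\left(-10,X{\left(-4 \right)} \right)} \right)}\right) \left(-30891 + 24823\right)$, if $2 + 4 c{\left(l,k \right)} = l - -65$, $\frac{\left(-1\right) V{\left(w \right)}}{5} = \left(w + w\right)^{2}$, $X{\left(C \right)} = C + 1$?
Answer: $-63818673$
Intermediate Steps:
$X{\left(C \right)} = 1 + C$
$V{\left(w \right)} = - 20 w^{2}$ ($V{\left(w \right)} = - 5 \left(w + w\right)^{2} = - 5 \left(2 w\right)^{2} = - 5 \cdot 4 w^{2} = - 20 w^{2}$)
$O{\left(z,I \right)} = 5$ ($O{\left(z,I \right)} = 5 - 20 \cdot 0^{2} = 5 - 0 = 5 + 0 = 5$)
$c{\left(l,k \right)} = \frac{63}{4} + \frac{l}{4}$ ($c{\left(l,k \right)} = - \frac{1}{2} + \frac{l - -65}{4} = - \frac{1}{2} + \frac{l + 65}{4} = - \frac{1}{2} + \frac{65 + l}{4} = - \frac{1}{2} + \left(\frac{65}{4} + \frac{l}{4}\right) = \frac{63}{4} + \frac{l}{4}$)
$\left(10529 + c{\left(-110,O{\left(-10,X{\left(-4 \right)} \right)} \right)}\right) \left(-30891 + 24823\right) = \left(10529 + \left(\frac{63}{4} + \frac{1}{4} \left(-110\right)\right)\right) \left(-30891 + 24823\right) = \left(10529 + \left(\frac{63}{4} - \frac{55}{2}\right)\right) \left(-6068\right) = \left(10529 - \frac{47}{4}\right) \left(-6068\right) = \frac{42069}{4} \left(-6068\right) = -63818673$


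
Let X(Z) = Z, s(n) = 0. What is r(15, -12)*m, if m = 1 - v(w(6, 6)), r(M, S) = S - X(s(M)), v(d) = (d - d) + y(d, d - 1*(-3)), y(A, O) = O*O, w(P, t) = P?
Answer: 960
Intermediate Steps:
y(A, O) = O**2
v(d) = (3 + d)**2 (v(d) = (d - d) + (d - 1*(-3))**2 = 0 + (d + 3)**2 = 0 + (3 + d)**2 = (3 + d)**2)
r(M, S) = S (r(M, S) = S - 1*0 = S + 0 = S)
m = -80 (m = 1 - (3 + 6)**2 = 1 - 1*9**2 = 1 - 1*81 = 1 - 81 = -80)
r(15, -12)*m = -12*(-80) = 960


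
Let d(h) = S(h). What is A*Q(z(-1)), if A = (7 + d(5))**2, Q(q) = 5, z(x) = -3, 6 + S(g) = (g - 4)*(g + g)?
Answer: 605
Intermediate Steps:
S(g) = -6 + 2*g*(-4 + g) (S(g) = -6 + (g - 4)*(g + g) = -6 + (-4 + g)*(2*g) = -6 + 2*g*(-4 + g))
d(h) = -6 - 8*h + 2*h**2
A = 121 (A = (7 + (-6 - 8*5 + 2*5**2))**2 = (7 + (-6 - 40 + 2*25))**2 = (7 + (-6 - 40 + 50))**2 = (7 + 4)**2 = 11**2 = 121)
A*Q(z(-1)) = 121*5 = 605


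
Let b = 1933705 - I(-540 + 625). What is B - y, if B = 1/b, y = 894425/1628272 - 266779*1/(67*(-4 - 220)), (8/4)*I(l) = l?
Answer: -15462818558402029/843805639661600 ≈ -18.325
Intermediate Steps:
I(l) = l/2
y = 27988269143/1527319136 (y = 894425*(1/1628272) - 266779/(67*(-224)) = 894425/1628272 - 266779/(-15008) = 894425/1628272 - 266779*(-1/15008) = 894425/1628272 + 266779/15008 = 27988269143/1527319136 ≈ 18.325)
b = 3867325/2 (b = 1933705 - (-540 + 625)/2 = 1933705 - 85/2 = 3867325/2 ≈ 1.9337e+6)
B = 2/3867325 (B = 1/(3867325/2) = 2/3867325 ≈ 5.1715e-7)
B - y = 2/3867325 - 1*27988269143/1527319136 = 2/3867325 - 27988269143/1527319136 = -15462818558402029/843805639661600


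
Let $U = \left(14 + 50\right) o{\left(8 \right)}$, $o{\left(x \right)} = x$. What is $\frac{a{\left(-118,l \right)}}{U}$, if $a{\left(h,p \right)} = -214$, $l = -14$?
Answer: $- \frac{107}{256} \approx -0.41797$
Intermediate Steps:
$U = 512$ ($U = \left(14 + 50\right) 8 = 64 \cdot 8 = 512$)
$\frac{a{\left(-118,l \right)}}{U} = - \frac{214}{512} = \left(-214\right) \frac{1}{512} = - \frac{107}{256}$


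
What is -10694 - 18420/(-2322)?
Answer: -4135508/387 ≈ -10686.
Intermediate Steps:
-10694 - 18420/(-2322) = -10694 - 18420*(-1/2322) = -10694 + 3070/387 = -4135508/387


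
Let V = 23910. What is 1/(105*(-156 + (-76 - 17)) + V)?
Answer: -1/2235 ≈ -0.00044743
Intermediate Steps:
1/(105*(-156 + (-76 - 17)) + V) = 1/(105*(-156 + (-76 - 17)) + 23910) = 1/(105*(-156 - 93) + 23910) = 1/(105*(-249) + 23910) = 1/(-26145 + 23910) = 1/(-2235) = -1/2235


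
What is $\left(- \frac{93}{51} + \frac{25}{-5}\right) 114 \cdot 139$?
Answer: $- \frac{1838136}{17} \approx -1.0813 \cdot 10^{5}$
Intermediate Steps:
$\left(- \frac{93}{51} + \frac{25}{-5}\right) 114 \cdot 139 = \left(\left(-93\right) \frac{1}{51} + 25 \left(- \frac{1}{5}\right)\right) 114 \cdot 139 = \left(- \frac{31}{17} - 5\right) 114 \cdot 139 = \left(- \frac{116}{17}\right) 114 \cdot 139 = \left(- \frac{13224}{17}\right) 139 = - \frac{1838136}{17}$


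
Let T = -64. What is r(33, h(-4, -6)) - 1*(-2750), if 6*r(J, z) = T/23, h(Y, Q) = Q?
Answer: 189718/69 ≈ 2749.5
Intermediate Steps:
r(J, z) = -32/69 (r(J, z) = (-64/23)/6 = (-64*1/23)/6 = (⅙)*(-64/23) = -32/69)
r(33, h(-4, -6)) - 1*(-2750) = -32/69 - 1*(-2750) = -32/69 + 2750 = 189718/69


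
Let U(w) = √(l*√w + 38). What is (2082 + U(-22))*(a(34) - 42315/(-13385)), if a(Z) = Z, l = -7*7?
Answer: 207119442/2677 + 99481*√(38 - 49*I*√22)/2677 ≈ 77803.0 - 366.89*I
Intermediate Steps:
l = -49
U(w) = √(38 - 49*√w) (U(w) = √(-49*√w + 38) = √(38 - 49*√w))
(2082 + U(-22))*(a(34) - 42315/(-13385)) = (2082 + √(38 - 49*I*√22))*(34 - 42315/(-13385)) = (2082 + √(38 - 49*I*√22))*(34 - 42315*(-1/13385)) = (2082 + √(38 - 49*I*√22))*(34 + 8463/2677) = (2082 + √(38 - 49*I*√22))*(99481/2677) = 207119442/2677 + 99481*√(38 - 49*I*√22)/2677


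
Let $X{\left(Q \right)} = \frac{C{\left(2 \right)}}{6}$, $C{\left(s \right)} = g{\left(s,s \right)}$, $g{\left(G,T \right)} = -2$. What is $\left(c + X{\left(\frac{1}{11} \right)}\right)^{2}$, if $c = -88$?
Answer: $\frac{70225}{9} \approx 7802.8$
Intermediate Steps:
$C{\left(s \right)} = -2$
$X{\left(Q \right)} = - \frac{1}{3}$ ($X{\left(Q \right)} = - \frac{2}{6} = \left(-2\right) \frac{1}{6} = - \frac{1}{3}$)
$\left(c + X{\left(\frac{1}{11} \right)}\right)^{2} = \left(-88 - \frac{1}{3}\right)^{2} = \left(- \frac{265}{3}\right)^{2} = \frac{70225}{9}$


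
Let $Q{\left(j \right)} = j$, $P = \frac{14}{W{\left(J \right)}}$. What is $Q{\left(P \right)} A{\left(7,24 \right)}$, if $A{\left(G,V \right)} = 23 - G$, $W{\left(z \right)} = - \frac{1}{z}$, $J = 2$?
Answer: $-448$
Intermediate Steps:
$P = -28$ ($P = \frac{14}{\left(-1\right) \frac{1}{2}} = \frac{14}{- \frac{1}{2}} = 14 \left(-2\right) = -28$)
$Q{\left(P \right)} A{\left(7,24 \right)} = - 28 \left(23 - 7\right) = \left(-28\right) 16 = -448$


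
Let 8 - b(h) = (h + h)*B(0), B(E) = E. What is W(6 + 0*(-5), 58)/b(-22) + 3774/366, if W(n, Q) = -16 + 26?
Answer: 2821/244 ≈ 11.561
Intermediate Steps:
W(n, Q) = 10
b(h) = 8 (b(h) = 8 - (h + h)*0 = 8 - 2*h*0 = 8 - 1*0 = 8 + 0 = 8)
W(6 + 0*(-5), 58)/b(-22) + 3774/366 = 10/8 + 3774/366 = 10*(⅛) + 3774*(1/366) = 5/4 + 629/61 = 2821/244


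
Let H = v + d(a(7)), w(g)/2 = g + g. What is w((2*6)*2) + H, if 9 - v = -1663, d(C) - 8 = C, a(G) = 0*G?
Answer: 1776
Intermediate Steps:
a(G) = 0
d(C) = 8 + C
w(g) = 4*g (w(g) = 2*(g + g) = 2*(2*g) = 4*g)
v = 1672 (v = 9 - 1*(-1663) = 9 + 1663 = 1672)
H = 1680 (H = 1672 + (8 + 0) = 1672 + 8 = 1680)
w((2*6)*2) + H = 4*((2*6)*2) + 1680 = 4*(12*2) + 1680 = 4*24 + 1680 = 96 + 1680 = 1776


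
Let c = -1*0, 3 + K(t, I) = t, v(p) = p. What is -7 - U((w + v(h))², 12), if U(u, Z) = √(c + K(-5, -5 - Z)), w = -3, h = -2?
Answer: -7 - 2*I*√2 ≈ -7.0 - 2.8284*I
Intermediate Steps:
K(t, I) = -3 + t
c = 0
U(u, Z) = 2*I*√2 (U(u, Z) = √(0 + (-3 - 5)) = √(0 - 8) = √(-8) = 2*I*√2)
-7 - U((w + v(h))², 12) = -7 - 2*I*√2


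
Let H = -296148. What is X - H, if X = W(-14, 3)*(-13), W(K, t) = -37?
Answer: 296629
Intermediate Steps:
X = 481 (X = -37*(-13) = 481)
X - H = 481 - 1*(-296148) = 481 + 296148 = 296629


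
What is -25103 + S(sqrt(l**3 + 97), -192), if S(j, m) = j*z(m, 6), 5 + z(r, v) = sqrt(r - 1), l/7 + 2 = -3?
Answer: -25103 - I*sqrt(42778)*(5 - I*sqrt(193)) ≈ -27976.0 - 1034.1*I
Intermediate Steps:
l = -35 (l = -14 + 7*(-3) = -14 - 21 = -35)
z(r, v) = -5 + sqrt(-1 + r) (z(r, v) = -5 + sqrt(r - 1) = -5 + sqrt(-1 + r))
S(j, m) = j*(-5 + sqrt(-1 + m))
-25103 + S(sqrt(l**3 + 97), -192) = -25103 + sqrt((-35)**3 + 97)*(-5 + sqrt(-1 - 192)) = -25103 + sqrt(-42875 + 97)*(-5 + sqrt(-193)) = -25103 + sqrt(-42778)*(-5 + I*sqrt(193)) = -25103 + (I*sqrt(42778))*(-5 + I*sqrt(193)) = -25103 + I*sqrt(42778)*(-5 + I*sqrt(193))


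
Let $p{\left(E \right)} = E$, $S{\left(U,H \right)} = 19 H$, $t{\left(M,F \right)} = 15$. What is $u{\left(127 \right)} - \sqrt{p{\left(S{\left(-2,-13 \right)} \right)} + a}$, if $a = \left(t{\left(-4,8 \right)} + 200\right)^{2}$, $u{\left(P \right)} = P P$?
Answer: $16129 - \sqrt{45978} \approx 15915.0$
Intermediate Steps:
$u{\left(P \right)} = P^{2}$
$a = 46225$ ($a = \left(15 + 200\right)^{2} = 215^{2} = 46225$)
$u{\left(127 \right)} - \sqrt{p{\left(S{\left(-2,-13 \right)} \right)} + a} = 127^{2} - \sqrt{19 \left(-13\right) + 46225} = 16129 - \sqrt{-247 + 46225} = 16129 - \sqrt{45978}$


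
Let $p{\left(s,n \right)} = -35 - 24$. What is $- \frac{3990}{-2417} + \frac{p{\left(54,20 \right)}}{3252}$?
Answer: $\frac{12832877}{7860084} \approx 1.6327$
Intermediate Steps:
$p{\left(s,n \right)} = -59$ ($p{\left(s,n \right)} = -35 - 24 = -59$)
$- \frac{3990}{-2417} + \frac{p{\left(54,20 \right)}}{3252} = - \frac{3990}{-2417} - \frac{59}{3252} = \left(-3990\right) \left(- \frac{1}{2417}\right) - \frac{59}{3252} = \frac{3990}{2417} - \frac{59}{3252} = \frac{12832877}{7860084}$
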